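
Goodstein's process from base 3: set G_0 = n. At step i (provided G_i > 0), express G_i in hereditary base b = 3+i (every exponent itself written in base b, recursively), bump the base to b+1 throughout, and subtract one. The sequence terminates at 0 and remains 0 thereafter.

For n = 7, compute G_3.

G_0 = 7. HB_3(7) = 2·3 + 1. Bump = 9. G_1 = 8.
G_1 = 8. HB_4(8) = 2·4. Bump = 10. G_2 = 9.
G_2 = 9. HB_5(9) = 5 + 4. Bump = 10. G_3 = 9.
G_3 = 9. HB_6(9) = 6 + 3. Bump = 10. G_4 = 9.

9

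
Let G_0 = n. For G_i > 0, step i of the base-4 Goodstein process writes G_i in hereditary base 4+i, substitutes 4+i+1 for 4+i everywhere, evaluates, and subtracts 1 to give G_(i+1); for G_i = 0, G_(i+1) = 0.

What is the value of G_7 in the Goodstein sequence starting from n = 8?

8

i=0: 8 = 2·4 (b=4); 4→5: 2·5 = 10; 10−1 = 9
i=1: 9 = 5 + 4 (b=5); 5→6: 6 + 4 = 10; 10−1 = 9
i=2: 9 = 6 + 3 (b=6); 6→7: 7 + 3 = 10; 10−1 = 9
i=3: 9 = 7 + 2 (b=7); 7→8: 8 + 2 = 10; 10−1 = 9
i=4: 9 = 8 + 1 (b=8); 8→9: 9 + 1 = 10; 10−1 = 9
i=5: 9 = 9 (b=9); 9→10: 10 = 10; 10−1 = 9
i=6: 9 = 9 (b=10); 10→11: 9 = 9; 9−1 = 8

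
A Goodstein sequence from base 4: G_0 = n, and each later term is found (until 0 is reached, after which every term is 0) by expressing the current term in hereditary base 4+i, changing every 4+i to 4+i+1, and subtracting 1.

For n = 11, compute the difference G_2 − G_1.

G_0=11  [base 4] 2·4 + 3  →[4↦5]→  2·5 + 3 = 13  −1 ⇒ G_1=12
G_1=12  [base 5] 2·5 + 2  →[5↦6]→  2·6 + 2 = 14  −1 ⇒ G_2=13

1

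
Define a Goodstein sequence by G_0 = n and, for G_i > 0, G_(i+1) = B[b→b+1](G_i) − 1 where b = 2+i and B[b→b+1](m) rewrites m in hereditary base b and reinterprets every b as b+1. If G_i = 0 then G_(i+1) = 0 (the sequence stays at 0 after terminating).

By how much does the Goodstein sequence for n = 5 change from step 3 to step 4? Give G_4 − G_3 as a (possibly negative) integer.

i=0: 5 = 2^2 + 1 (b=2); 2→3: 3^3 + 1 = 28; 28−1 = 27
i=1: 27 = 3^3 (b=3); 3→4: 4^4 = 256; 256−1 = 255
i=2: 255 = 3·4^3 + 3·4^2 + 3·4 + 3 (b=4); 4→5: 3·5^3 + 3·5^2 + 3·5 + 3 = 468; 468−1 = 467
i=3: 467 = 3·5^3 + 3·5^2 + 3·5 + 2 (b=5); 5→6: 3·6^3 + 3·6^2 + 3·6 + 2 = 776; 776−1 = 775

308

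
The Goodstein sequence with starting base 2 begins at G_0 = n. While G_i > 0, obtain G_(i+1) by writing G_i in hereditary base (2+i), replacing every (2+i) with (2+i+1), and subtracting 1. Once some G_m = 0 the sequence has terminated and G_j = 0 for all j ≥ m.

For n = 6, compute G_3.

(0) 6|_2 = 2^2 + 2 ↦ 3^3 + 3|_3 = 30 ⇒ 29
(1) 29|_3 = 3^3 + 2 ↦ 4^4 + 2|_4 = 258 ⇒ 257
(2) 257|_4 = 4^4 + 1 ↦ 5^5 + 1|_5 = 3126 ⇒ 3125
(3) 3125|_5 = 5^5 ↦ 6^6|_6 = 46656 ⇒ 46655

3125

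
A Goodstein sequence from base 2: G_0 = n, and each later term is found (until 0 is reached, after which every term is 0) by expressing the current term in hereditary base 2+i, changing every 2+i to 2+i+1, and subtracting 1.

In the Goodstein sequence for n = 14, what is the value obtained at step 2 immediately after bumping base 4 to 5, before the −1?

i=0: 14 = 2^(2 + 1) + 2^2 + 2 (b=2); 2→3: 3^(3 + 1) + 3^3 + 3 = 111; 111−1 = 110
i=1: 110 = 3^(3 + 1) + 3^3 + 2 (b=3); 3→4: 4^(4 + 1) + 4^4 + 2 = 1282; 1282−1 = 1281
i=2: 1281 = 4^(4 + 1) + 4^4 + 1 (b=4); 4→5: 5^(5 + 1) + 5^5 + 1 = 18751; 18751−1 = 18750

18751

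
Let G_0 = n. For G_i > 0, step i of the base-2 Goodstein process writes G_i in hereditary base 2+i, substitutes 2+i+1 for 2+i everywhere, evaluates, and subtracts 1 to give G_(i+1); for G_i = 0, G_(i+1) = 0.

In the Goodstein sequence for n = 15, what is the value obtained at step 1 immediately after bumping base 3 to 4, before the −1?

1284

(0) 15|_2 = 2^(2 + 1) + 2^2 + 2 + 1 ↦ 3^(3 + 1) + 3^3 + 3 + 1|_3 = 112 ⇒ 111
(1) 111|_3 = 3^(3 + 1) + 3^3 + 3 ↦ 4^(4 + 1) + 4^4 + 4|_4 = 1284 ⇒ 1283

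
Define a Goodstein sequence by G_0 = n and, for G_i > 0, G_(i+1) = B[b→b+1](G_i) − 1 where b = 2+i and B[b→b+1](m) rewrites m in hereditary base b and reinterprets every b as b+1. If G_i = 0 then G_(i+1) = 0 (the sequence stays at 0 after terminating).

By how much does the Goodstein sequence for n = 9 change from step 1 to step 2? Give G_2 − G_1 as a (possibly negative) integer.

G_0=9  [base 2] 2^(2 + 1) + 1  →[2↦3]→  3^(3 + 1) + 1 = 82  −1 ⇒ G_1=81
G_1=81  [base 3] 3^(3 + 1)  →[3↦4]→  4^(4 + 1) = 1024  −1 ⇒ G_2=1023

942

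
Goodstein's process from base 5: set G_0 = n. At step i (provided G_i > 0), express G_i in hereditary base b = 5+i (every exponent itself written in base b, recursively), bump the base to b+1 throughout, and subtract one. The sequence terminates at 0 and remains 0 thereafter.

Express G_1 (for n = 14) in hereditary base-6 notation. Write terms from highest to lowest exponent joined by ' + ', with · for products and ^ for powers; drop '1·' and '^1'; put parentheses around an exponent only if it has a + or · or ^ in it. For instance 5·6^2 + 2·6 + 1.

base 5: 14 = 2·5 + 4; at 6: 2·6 + 4 = 16; next = 15
base 6: 15 = 2·6 + 3; at 7: 2·7 + 3 = 17; next = 16

2·6 + 3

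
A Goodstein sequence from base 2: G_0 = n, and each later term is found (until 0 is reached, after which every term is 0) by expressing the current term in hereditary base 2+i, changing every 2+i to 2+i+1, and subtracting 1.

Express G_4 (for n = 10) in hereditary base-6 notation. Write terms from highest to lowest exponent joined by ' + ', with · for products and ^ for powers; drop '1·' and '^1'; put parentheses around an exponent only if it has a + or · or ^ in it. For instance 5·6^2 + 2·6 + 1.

(0) 10|_2 = 2^(2 + 1) + 2 ↦ 3^(3 + 1) + 3|_3 = 84 ⇒ 83
(1) 83|_3 = 3^(3 + 1) + 2 ↦ 4^(4 + 1) + 2|_4 = 1026 ⇒ 1025
(2) 1025|_4 = 4^(4 + 1) + 1 ↦ 5^(5 + 1) + 1|_5 = 15626 ⇒ 15625
(3) 15625|_5 = 5^(5 + 1) ↦ 6^(6 + 1)|_6 = 279936 ⇒ 279935
(4) 279935|_6 = 5·6^6 + 5·6^5 + 5·6^4 + 5·6^3 + 5·6^2 + 5·6 + 5 ↦ 5·7^7 + 5·7^5 + 5·7^4 + 5·7^3 + 5·7^2 + 5·7 + 5|_7 = 4215755 ⇒ 4215754

5·6^6 + 5·6^5 + 5·6^4 + 5·6^3 + 5·6^2 + 5·6 + 5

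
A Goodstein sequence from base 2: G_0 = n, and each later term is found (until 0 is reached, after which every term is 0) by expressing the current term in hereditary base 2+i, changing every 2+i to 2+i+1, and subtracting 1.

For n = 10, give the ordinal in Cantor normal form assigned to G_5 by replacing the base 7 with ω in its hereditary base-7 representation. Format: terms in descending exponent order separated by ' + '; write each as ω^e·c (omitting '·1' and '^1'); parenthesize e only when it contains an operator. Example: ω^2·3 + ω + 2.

G_0 = 10. HB_2(10) = 2^(2 + 1) + 2. Bump = 84. G_1 = 83.
G_1 = 83. HB_3(83) = 3^(3 + 1) + 2. Bump = 1026. G_2 = 1025.
G_2 = 1025. HB_4(1025) = 4^(4 + 1) + 1. Bump = 15626. G_3 = 15625.
G_3 = 15625. HB_5(15625) = 5^(5 + 1). Bump = 279936. G_4 = 279935.
G_4 = 279935. HB_6(279935) = 5·6^6 + 5·6^5 + 5·6^4 + 5·6^3 + 5·6^2 + 5·6 + 5. Bump = 4215755. G_5 = 4215754.

ω^ω·5 + ω^5·5 + ω^4·5 + ω^3·5 + ω^2·5 + ω·5 + 4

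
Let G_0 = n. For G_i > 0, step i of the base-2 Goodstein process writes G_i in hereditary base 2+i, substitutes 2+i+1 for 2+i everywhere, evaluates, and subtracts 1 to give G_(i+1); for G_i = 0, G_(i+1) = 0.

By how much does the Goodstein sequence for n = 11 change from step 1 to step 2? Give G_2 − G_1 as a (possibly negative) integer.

base 2: 11 = 2^(2 + 1) + 2 + 1; at 3: 3^(3 + 1) + 3 + 1 = 85; next = 84
base 3: 84 = 3^(3 + 1) + 3; at 4: 4^(4 + 1) + 4 = 1028; next = 1027

943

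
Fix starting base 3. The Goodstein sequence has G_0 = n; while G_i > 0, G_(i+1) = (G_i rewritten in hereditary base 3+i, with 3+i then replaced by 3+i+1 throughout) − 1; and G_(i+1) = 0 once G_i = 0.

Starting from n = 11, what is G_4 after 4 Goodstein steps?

i=0: 11 = 3^2 + 2 (b=3); 3→4: 4^2 + 2 = 18; 18−1 = 17
i=1: 17 = 4^2 + 1 (b=4); 4→5: 5^2 + 1 = 26; 26−1 = 25
i=2: 25 = 5^2 (b=5); 5→6: 6^2 = 36; 36−1 = 35
i=3: 35 = 5·6 + 5 (b=6); 6→7: 5·7 + 5 = 40; 40−1 = 39

39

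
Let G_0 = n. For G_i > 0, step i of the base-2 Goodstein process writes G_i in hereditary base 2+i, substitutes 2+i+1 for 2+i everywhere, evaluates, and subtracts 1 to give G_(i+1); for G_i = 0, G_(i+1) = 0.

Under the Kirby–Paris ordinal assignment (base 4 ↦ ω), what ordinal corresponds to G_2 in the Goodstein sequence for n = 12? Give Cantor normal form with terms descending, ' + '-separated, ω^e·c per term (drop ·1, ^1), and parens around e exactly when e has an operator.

G_0 = 12. HB_2(12) = 2^(2 + 1) + 2^2. Bump = 108. G_1 = 107.
G_1 = 107. HB_3(107) = 3^(3 + 1) + 2·3^2 + 2·3 + 2. Bump = 1066. G_2 = 1065.
G_2 = 1065. HB_4(1065) = 4^(4 + 1) + 2·4^2 + 2·4 + 1. Bump = 15686. G_3 = 15685.

ω^(ω + 1) + ω^2·2 + ω·2 + 1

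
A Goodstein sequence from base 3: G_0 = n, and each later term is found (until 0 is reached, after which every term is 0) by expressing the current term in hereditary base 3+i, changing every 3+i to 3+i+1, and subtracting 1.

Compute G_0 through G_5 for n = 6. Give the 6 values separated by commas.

G_0=6  [base 3] 2·3  →[3↦4]→  2·4 = 8  −1 ⇒ G_1=7
G_1=7  [base 4] 4 + 3  →[4↦5]→  5 + 3 = 8  −1 ⇒ G_2=7
G_2=7  [base 5] 5 + 2  →[5↦6]→  6 + 2 = 8  −1 ⇒ G_3=7
G_3=7  [base 6] 6 + 1  →[6↦7]→  7 + 1 = 8  −1 ⇒ G_4=7
G_4=7  [base 7] 7  →[7↦8]→  8 = 8  −1 ⇒ G_5=7

6, 7, 7, 7, 7, 7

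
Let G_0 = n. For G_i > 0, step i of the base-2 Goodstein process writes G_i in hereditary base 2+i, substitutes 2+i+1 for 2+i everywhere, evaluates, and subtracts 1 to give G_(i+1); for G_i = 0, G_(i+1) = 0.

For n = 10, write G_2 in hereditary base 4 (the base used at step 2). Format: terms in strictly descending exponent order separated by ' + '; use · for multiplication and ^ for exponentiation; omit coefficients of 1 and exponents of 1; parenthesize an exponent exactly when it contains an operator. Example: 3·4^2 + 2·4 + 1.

4^(4 + 1) + 1

G_0=10  [base 2] 2^(2 + 1) + 2  →[2↦3]→  3^(3 + 1) + 3 = 84  −1 ⇒ G_1=83
G_1=83  [base 3] 3^(3 + 1) + 2  →[3↦4]→  4^(4 + 1) + 2 = 1026  −1 ⇒ G_2=1025
G_2=1025  [base 4] 4^(4 + 1) + 1  →[4↦5]→  5^(5 + 1) + 1 = 15626  −1 ⇒ G_3=15625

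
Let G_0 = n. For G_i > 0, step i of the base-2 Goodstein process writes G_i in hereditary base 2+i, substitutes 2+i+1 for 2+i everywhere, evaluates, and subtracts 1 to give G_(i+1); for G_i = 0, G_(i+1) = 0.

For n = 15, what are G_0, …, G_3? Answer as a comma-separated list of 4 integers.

15, 111, 1283, 18752

[0] 15 ≡ 2^(2 + 1) + 2^2 + 2 + 1 (base 2). Lift 3: 112. −1: 111.
[1] 111 ≡ 3^(3 + 1) + 3^3 + 3 (base 3). Lift 4: 1284. −1: 1283.
[2] 1283 ≡ 4^(4 + 1) + 4^4 + 3 (base 4). Lift 5: 18753. −1: 18752.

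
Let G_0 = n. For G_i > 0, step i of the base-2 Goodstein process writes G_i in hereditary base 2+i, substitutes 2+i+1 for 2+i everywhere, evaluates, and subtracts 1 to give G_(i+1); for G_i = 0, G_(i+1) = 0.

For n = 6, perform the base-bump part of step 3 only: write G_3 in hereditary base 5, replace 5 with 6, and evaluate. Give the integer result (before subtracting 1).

G_0=6  [base 2] 2^2 + 2  →[2↦3]→  3^3 + 3 = 30  −1 ⇒ G_1=29
G_1=29  [base 3] 3^3 + 2  →[3↦4]→  4^4 + 2 = 258  −1 ⇒ G_2=257
G_2=257  [base 4] 4^4 + 1  →[4↦5]→  5^5 + 1 = 3126  −1 ⇒ G_3=3125
G_3=3125  [base 5] 5^5  →[5↦6]→  6^6 = 46656  −1 ⇒ G_4=46655

46656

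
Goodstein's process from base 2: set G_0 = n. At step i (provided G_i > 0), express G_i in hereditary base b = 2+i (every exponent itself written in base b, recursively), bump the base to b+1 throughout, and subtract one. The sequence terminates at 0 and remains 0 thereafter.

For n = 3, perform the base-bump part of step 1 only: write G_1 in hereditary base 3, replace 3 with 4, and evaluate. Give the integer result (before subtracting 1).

4

step 0: 3 = 2 + 1; sub 3 for 2: 3 + 1; = 4; G_1 = 4−1 = 3
step 1: 3 = 3; sub 4 for 3: 4; = 4; G_2 = 4−1 = 3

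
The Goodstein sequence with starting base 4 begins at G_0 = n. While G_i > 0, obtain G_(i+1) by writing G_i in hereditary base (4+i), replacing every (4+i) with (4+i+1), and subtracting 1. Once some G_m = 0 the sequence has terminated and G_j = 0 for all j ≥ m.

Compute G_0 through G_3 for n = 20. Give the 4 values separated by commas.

20, 29, 39, 51

[0] 20 ≡ 4^2 + 4 (base 4). Lift 5: 30. −1: 29.
[1] 29 ≡ 5^2 + 4 (base 5). Lift 6: 40. −1: 39.
[2] 39 ≡ 6^2 + 3 (base 6). Lift 7: 52. −1: 51.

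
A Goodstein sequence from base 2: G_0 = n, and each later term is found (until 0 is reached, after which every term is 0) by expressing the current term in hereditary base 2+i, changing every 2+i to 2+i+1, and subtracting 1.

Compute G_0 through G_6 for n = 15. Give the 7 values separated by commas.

15, 111, 1283, 18752, 326593, 6588344, 150994943

G_0 = 15. HB_2(15) = 2^(2 + 1) + 2^2 + 2 + 1. Bump = 112. G_1 = 111.
G_1 = 111. HB_3(111) = 3^(3 + 1) + 3^3 + 3. Bump = 1284. G_2 = 1283.
G_2 = 1283. HB_4(1283) = 4^(4 + 1) + 4^4 + 3. Bump = 18753. G_3 = 18752.
G_3 = 18752. HB_5(18752) = 5^(5 + 1) + 5^5 + 2. Bump = 326594. G_4 = 326593.
G_4 = 326593. HB_6(326593) = 6^(6 + 1) + 6^6 + 1. Bump = 6588345. G_5 = 6588344.
G_5 = 6588344. HB_7(6588344) = 7^(7 + 1) + 7^7. Bump = 150994944. G_6 = 150994943.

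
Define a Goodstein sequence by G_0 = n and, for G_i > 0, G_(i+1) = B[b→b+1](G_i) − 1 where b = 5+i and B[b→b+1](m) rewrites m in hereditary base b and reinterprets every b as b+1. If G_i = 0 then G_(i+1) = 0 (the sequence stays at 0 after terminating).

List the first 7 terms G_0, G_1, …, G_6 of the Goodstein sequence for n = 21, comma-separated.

i=0: 21 = 4·5 + 1 (b=5); 5→6: 4·6 + 1 = 25; 25−1 = 24
i=1: 24 = 4·6 (b=6); 6→7: 4·7 = 28; 28−1 = 27
i=2: 27 = 3·7 + 6 (b=7); 7→8: 3·8 + 6 = 30; 30−1 = 29
i=3: 29 = 3·8 + 5 (b=8); 8→9: 3·9 + 5 = 32; 32−1 = 31
i=4: 31 = 3·9 + 4 (b=9); 9→10: 3·10 + 4 = 34; 34−1 = 33
i=5: 33 = 3·10 + 3 (b=10); 10→11: 3·11 + 3 = 36; 36−1 = 35

21, 24, 27, 29, 31, 33, 35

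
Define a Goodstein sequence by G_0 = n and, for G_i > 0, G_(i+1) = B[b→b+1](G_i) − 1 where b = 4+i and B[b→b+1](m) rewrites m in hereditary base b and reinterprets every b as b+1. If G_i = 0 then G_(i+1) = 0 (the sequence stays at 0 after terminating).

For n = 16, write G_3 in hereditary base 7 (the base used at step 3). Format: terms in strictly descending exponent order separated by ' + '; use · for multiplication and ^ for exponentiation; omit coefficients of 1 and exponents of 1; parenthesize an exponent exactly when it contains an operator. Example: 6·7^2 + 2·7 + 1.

4·7 + 2

G_0 = 16. HB_4(16) = 4^2. Bump = 25. G_1 = 24.
G_1 = 24. HB_5(24) = 4·5 + 4. Bump = 28. G_2 = 27.
G_2 = 27. HB_6(27) = 4·6 + 3. Bump = 31. G_3 = 30.
G_3 = 30. HB_7(30) = 4·7 + 2. Bump = 34. G_4 = 33.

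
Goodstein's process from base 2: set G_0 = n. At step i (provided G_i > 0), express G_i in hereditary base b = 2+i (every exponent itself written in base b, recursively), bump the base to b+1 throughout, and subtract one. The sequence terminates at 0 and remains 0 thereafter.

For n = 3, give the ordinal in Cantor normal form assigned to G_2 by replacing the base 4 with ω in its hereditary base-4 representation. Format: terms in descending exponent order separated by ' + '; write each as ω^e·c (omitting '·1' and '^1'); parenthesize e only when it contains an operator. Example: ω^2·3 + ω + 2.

(0) 3|_2 = 2 + 1 ↦ 3 + 1|_3 = 4 ⇒ 3
(1) 3|_3 = 3 ↦ 4|_4 = 4 ⇒ 3
(2) 3|_4 = 3 ↦ 3|_5 = 3 ⇒ 2

3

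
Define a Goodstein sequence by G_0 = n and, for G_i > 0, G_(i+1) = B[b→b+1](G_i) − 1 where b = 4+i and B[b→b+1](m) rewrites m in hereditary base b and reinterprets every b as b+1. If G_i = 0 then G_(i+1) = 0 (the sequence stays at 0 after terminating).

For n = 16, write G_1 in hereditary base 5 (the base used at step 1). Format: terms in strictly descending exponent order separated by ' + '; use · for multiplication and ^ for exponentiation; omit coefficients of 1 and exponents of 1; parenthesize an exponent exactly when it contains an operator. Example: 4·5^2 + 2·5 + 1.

4·5 + 4

i=0: 16 = 4^2 (b=4); 4→5: 5^2 = 25; 25−1 = 24
i=1: 24 = 4·5 + 4 (b=5); 5→6: 4·6 + 4 = 28; 28−1 = 27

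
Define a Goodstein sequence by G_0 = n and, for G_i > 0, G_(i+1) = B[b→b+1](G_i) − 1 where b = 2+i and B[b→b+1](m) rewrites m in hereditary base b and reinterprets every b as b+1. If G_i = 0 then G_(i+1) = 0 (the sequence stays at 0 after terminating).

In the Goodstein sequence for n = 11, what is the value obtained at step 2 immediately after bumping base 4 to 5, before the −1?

i=0: 11 = 2^(2 + 1) + 2 + 1 (b=2); 2→3: 3^(3 + 1) + 3 + 1 = 85; 85−1 = 84
i=1: 84 = 3^(3 + 1) + 3 (b=3); 3→4: 4^(4 + 1) + 4 = 1028; 1028−1 = 1027
i=2: 1027 = 4^(4 + 1) + 3 (b=4); 4→5: 5^(5 + 1) + 3 = 15628; 15628−1 = 15627

15628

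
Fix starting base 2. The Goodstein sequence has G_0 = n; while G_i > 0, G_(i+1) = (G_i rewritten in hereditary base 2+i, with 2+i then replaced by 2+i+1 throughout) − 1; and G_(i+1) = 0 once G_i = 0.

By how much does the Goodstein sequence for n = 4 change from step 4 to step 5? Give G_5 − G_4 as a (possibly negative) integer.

26

4 —HB2→ 2^2 —bump→ 3^3 = 27 —(−1)→ 26
26 —HB3→ 2·3^2 + 2·3 + 2 —bump→ 2·4^2 + 2·4 + 2 = 42 —(−1)→ 41
41 —HB4→ 2·4^2 + 2·4 + 1 —bump→ 2·5^2 + 2·5 + 1 = 61 —(−1)→ 60
60 —HB5→ 2·5^2 + 2·5 —bump→ 2·6^2 + 2·6 = 84 —(−1)→ 83
83 —HB6→ 2·6^2 + 6 + 5 —bump→ 2·7^2 + 7 + 5 = 110 —(−1)→ 109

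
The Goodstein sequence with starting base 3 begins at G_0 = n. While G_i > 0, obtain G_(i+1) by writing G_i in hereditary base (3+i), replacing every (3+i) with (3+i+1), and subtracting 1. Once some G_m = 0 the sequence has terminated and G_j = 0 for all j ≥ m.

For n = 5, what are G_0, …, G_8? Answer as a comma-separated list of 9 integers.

5, 5, 5, 5, 4, 3, 2, 1, 0

(0) 5|_3 = 3 + 2 ↦ 4 + 2|_4 = 6 ⇒ 5
(1) 5|_4 = 4 + 1 ↦ 5 + 1|_5 = 6 ⇒ 5
(2) 5|_5 = 5 ↦ 6|_6 = 6 ⇒ 5
(3) 5|_6 = 5 ↦ 5|_7 = 5 ⇒ 4
(4) 4|_7 = 4 ↦ 4|_8 = 4 ⇒ 3
(5) 3|_8 = 3 ↦ 3|_9 = 3 ⇒ 2
(6) 2|_9 = 2 ↦ 2|_10 = 2 ⇒ 1
(7) 1|_10 = 1 ↦ 1|_11 = 1 ⇒ 0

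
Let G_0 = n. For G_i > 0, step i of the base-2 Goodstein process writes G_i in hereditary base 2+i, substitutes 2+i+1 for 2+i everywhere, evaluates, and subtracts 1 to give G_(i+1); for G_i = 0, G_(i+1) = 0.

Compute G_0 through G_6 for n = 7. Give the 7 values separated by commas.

7, 30, 259, 3127, 46657, 823543, 16777215

G_0 = 7. HB_2(7) = 2^2 + 2 + 1. Bump = 31. G_1 = 30.
G_1 = 30. HB_3(30) = 3^3 + 3. Bump = 260. G_2 = 259.
G_2 = 259. HB_4(259) = 4^4 + 3. Bump = 3128. G_3 = 3127.
G_3 = 3127. HB_5(3127) = 5^5 + 2. Bump = 46658. G_4 = 46657.
G_4 = 46657. HB_6(46657) = 6^6 + 1. Bump = 823544. G_5 = 823543.
G_5 = 823543. HB_7(823543) = 7^7. Bump = 16777216. G_6 = 16777215.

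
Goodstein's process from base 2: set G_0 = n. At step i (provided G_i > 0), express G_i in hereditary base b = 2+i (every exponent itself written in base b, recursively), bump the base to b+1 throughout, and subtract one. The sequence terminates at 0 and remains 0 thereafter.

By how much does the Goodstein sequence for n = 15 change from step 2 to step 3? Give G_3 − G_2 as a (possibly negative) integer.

step 0: 15 = 2^(2 + 1) + 2^2 + 2 + 1; sub 3 for 2: 3^(3 + 1) + 3^3 + 3 + 1; = 112; G_1 = 112−1 = 111
step 1: 111 = 3^(3 + 1) + 3^3 + 3; sub 4 for 3: 4^(4 + 1) + 4^4 + 4; = 1284; G_2 = 1284−1 = 1283
step 2: 1283 = 4^(4 + 1) + 4^4 + 3; sub 5 for 4: 5^(5 + 1) + 5^5 + 3; = 18753; G_3 = 18753−1 = 18752

17469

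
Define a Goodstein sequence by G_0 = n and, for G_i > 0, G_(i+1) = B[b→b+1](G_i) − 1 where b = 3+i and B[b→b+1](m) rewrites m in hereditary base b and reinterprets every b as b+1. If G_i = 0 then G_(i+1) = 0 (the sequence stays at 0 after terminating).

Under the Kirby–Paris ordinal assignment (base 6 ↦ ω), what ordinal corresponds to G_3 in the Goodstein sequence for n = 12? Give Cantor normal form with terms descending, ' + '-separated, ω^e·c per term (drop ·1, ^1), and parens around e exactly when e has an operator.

ω^2 + 1

12 —HB3→ 3^2 + 3 —bump→ 4^2 + 4 = 20 —(−1)→ 19
19 —HB4→ 4^2 + 3 —bump→ 5^2 + 3 = 28 —(−1)→ 27
27 —HB5→ 5^2 + 2 —bump→ 6^2 + 2 = 38 —(−1)→ 37
37 —HB6→ 6^2 + 1 —bump→ 7^2 + 1 = 50 —(−1)→ 49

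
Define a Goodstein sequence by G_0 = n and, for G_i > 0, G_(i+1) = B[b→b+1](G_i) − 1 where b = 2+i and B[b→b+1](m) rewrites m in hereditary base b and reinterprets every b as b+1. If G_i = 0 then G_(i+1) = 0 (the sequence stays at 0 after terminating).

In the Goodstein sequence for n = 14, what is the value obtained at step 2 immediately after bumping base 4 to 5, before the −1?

18751

(0) 14|_2 = 2^(2 + 1) + 2^2 + 2 ↦ 3^(3 + 1) + 3^3 + 3|_3 = 111 ⇒ 110
(1) 110|_3 = 3^(3 + 1) + 3^3 + 2 ↦ 4^(4 + 1) + 4^4 + 2|_4 = 1282 ⇒ 1281
(2) 1281|_4 = 4^(4 + 1) + 4^4 + 1 ↦ 5^(5 + 1) + 5^5 + 1|_5 = 18751 ⇒ 18750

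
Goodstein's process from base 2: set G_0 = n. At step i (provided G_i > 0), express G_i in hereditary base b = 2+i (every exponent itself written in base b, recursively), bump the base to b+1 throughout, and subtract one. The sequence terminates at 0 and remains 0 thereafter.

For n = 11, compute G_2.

(0) 11|_2 = 2^(2 + 1) + 2 + 1 ↦ 3^(3 + 1) + 3 + 1|_3 = 85 ⇒ 84
(1) 84|_3 = 3^(3 + 1) + 3 ↦ 4^(4 + 1) + 4|_4 = 1028 ⇒ 1027

1027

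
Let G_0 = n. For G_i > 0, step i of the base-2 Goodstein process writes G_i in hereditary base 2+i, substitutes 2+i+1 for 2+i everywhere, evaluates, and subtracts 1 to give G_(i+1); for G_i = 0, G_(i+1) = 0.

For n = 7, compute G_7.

37665879

[0] 7 ≡ 2^2 + 2 + 1 (base 2). Lift 3: 31. −1: 30.
[1] 30 ≡ 3^3 + 3 (base 3). Lift 4: 260. −1: 259.
[2] 259 ≡ 4^4 + 3 (base 4). Lift 5: 3128. −1: 3127.
[3] 3127 ≡ 5^5 + 2 (base 5). Lift 6: 46658. −1: 46657.
[4] 46657 ≡ 6^6 + 1 (base 6). Lift 7: 823544. −1: 823543.
[5] 823543 ≡ 7^7 (base 7). Lift 8: 16777216. −1: 16777215.
[6] 16777215 ≡ 7·8^7 + 7·8^6 + 7·8^5 + 7·8^4 + 7·8^3 + 7·8^2 + 7·8 + 7 (base 8). Lift 9: 37665880. −1: 37665879.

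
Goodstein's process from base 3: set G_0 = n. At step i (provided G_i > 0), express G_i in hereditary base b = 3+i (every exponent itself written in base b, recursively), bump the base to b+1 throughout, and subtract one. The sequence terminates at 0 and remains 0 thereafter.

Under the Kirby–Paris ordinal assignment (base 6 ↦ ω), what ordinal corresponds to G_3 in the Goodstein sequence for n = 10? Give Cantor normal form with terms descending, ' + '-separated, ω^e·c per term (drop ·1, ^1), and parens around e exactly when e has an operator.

i=0: 10 = 3^2 + 1 (b=3); 3→4: 4^2 + 1 = 17; 17−1 = 16
i=1: 16 = 4^2 (b=4); 4→5: 5^2 = 25; 25−1 = 24
i=2: 24 = 4·5 + 4 (b=5); 5→6: 4·6 + 4 = 28; 28−1 = 27
i=3: 27 = 4·6 + 3 (b=6); 6→7: 4·7 + 3 = 31; 31−1 = 30

ω·4 + 3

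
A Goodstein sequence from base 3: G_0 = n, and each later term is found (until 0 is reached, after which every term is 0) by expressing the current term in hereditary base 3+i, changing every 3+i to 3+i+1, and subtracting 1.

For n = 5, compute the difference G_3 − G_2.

(0) 5|_3 = 3 + 2 ↦ 4 + 2|_4 = 6 ⇒ 5
(1) 5|_4 = 4 + 1 ↦ 5 + 1|_5 = 6 ⇒ 5
(2) 5|_5 = 5 ↦ 6|_6 = 6 ⇒ 5

0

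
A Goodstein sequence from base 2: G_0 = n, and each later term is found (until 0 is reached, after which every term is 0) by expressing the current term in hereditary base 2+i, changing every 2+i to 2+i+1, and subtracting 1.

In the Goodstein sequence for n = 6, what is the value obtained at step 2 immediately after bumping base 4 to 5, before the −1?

base 2: 6 = 2^2 + 2; at 3: 3^3 + 3 = 30; next = 29
base 3: 29 = 3^3 + 2; at 4: 4^4 + 2 = 258; next = 257
base 4: 257 = 4^4 + 1; at 5: 5^5 + 1 = 3126; next = 3125

3126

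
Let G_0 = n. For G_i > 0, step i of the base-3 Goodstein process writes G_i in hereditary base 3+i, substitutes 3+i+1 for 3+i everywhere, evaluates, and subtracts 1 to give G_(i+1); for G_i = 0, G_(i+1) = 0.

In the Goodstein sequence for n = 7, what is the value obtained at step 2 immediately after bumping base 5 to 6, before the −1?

[0] 7 ≡ 2·3 + 1 (base 3). Lift 4: 9. −1: 8.
[1] 8 ≡ 2·4 (base 4). Lift 5: 10. −1: 9.

10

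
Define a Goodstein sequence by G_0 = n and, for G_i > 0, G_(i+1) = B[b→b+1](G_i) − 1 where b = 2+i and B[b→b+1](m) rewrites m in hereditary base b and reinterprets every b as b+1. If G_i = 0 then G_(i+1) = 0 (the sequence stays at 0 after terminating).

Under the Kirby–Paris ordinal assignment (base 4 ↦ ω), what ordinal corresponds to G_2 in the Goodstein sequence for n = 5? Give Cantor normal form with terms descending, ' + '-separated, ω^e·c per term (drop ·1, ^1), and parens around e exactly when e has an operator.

i=0: 5 = 2^2 + 1 (b=2); 2→3: 3^3 + 1 = 28; 28−1 = 27
i=1: 27 = 3^3 (b=3); 3→4: 4^4 = 256; 256−1 = 255
i=2: 255 = 3·4^3 + 3·4^2 + 3·4 + 3 (b=4); 4→5: 3·5^3 + 3·5^2 + 3·5 + 3 = 468; 468−1 = 467

ω^3·3 + ω^2·3 + ω·3 + 3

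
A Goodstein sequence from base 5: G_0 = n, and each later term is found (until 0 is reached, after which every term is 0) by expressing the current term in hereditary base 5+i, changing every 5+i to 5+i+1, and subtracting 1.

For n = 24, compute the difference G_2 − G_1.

base 5: 24 = 4·5 + 4; at 6: 4·6 + 4 = 28; next = 27
base 6: 27 = 4·6 + 3; at 7: 4·7 + 3 = 31; next = 30

3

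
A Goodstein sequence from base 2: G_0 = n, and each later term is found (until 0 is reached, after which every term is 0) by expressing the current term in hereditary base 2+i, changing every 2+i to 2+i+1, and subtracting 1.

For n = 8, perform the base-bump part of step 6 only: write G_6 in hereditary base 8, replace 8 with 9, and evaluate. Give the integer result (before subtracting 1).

(0) 8|_2 = 2^(2 + 1) ↦ 3^(3 + 1)|_3 = 81 ⇒ 80
(1) 80|_3 = 2·3^3 + 2·3^2 + 2·3 + 2 ↦ 2·4^4 + 2·4^2 + 2·4 + 2|_4 = 554 ⇒ 553
(2) 553|_4 = 2·4^4 + 2·4^2 + 2·4 + 1 ↦ 2·5^5 + 2·5^2 + 2·5 + 1|_5 = 6311 ⇒ 6310
(3) 6310|_5 = 2·5^5 + 2·5^2 + 2·5 ↦ 2·6^6 + 2·6^2 + 2·6|_6 = 93396 ⇒ 93395
(4) 93395|_6 = 2·6^6 + 2·6^2 + 6 + 5 ↦ 2·7^7 + 2·7^2 + 7 + 5|_7 = 1647196 ⇒ 1647195
(5) 1647195|_7 = 2·7^7 + 2·7^2 + 7 + 4 ↦ 2·8^8 + 2·8^2 + 8 + 4|_8 = 33554572 ⇒ 33554571
(6) 33554571|_8 = 2·8^8 + 2·8^2 + 8 + 3 ↦ 2·9^9 + 2·9^2 + 9 + 3|_9 = 774841152 ⇒ 774841151

774841152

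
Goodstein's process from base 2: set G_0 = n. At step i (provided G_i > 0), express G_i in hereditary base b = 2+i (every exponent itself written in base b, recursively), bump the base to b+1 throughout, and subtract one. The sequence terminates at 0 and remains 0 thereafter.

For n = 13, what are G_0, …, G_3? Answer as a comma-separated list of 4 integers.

13, 108, 1279, 16092

step 0: 13 = 2^(2 + 1) + 2^2 + 1; sub 3 for 2: 3^(3 + 1) + 3^3 + 1; = 109; G_1 = 109−1 = 108
step 1: 108 = 3^(3 + 1) + 3^3; sub 4 for 3: 4^(4 + 1) + 4^4; = 1280; G_2 = 1280−1 = 1279
step 2: 1279 = 4^(4 + 1) + 3·4^3 + 3·4^2 + 3·4 + 3; sub 5 for 4: 5^(5 + 1) + 3·5^3 + 3·5^2 + 3·5 + 3; = 16093; G_3 = 16093−1 = 16092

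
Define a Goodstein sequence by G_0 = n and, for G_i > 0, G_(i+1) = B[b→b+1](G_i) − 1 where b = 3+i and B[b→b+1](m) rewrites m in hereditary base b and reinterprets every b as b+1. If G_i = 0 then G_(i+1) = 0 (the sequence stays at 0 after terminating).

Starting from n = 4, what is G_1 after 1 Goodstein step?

4

[0] 4 ≡ 3 + 1 (base 3). Lift 4: 5. −1: 4.
[1] 4 ≡ 4 (base 4). Lift 5: 5. −1: 4.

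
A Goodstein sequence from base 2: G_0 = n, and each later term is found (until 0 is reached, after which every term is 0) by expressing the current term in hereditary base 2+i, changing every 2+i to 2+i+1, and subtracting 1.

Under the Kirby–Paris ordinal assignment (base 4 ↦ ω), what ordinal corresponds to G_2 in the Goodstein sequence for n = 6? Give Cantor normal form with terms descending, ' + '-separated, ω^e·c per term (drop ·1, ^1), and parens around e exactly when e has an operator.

ω^ω + 1

G_0 = 6. HB_2(6) = 2^2 + 2. Bump = 30. G_1 = 29.
G_1 = 29. HB_3(29) = 3^3 + 2. Bump = 258. G_2 = 257.
G_2 = 257. HB_4(257) = 4^4 + 1. Bump = 3126. G_3 = 3125.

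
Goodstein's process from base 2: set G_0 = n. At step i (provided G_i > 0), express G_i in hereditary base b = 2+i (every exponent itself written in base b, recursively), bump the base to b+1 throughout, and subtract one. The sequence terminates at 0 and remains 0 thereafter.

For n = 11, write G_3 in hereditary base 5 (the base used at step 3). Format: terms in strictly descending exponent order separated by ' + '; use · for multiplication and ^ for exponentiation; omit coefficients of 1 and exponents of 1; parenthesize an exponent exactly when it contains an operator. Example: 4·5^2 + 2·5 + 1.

5^(5 + 1) + 2

step 0: 11 = 2^(2 + 1) + 2 + 1; sub 3 for 2: 3^(3 + 1) + 3 + 1; = 85; G_1 = 85−1 = 84
step 1: 84 = 3^(3 + 1) + 3; sub 4 for 3: 4^(4 + 1) + 4; = 1028; G_2 = 1028−1 = 1027
step 2: 1027 = 4^(4 + 1) + 3; sub 5 for 4: 5^(5 + 1) + 3; = 15628; G_3 = 15628−1 = 15627
step 3: 15627 = 5^(5 + 1) + 2; sub 6 for 5: 6^(6 + 1) + 2; = 279938; G_4 = 279938−1 = 279937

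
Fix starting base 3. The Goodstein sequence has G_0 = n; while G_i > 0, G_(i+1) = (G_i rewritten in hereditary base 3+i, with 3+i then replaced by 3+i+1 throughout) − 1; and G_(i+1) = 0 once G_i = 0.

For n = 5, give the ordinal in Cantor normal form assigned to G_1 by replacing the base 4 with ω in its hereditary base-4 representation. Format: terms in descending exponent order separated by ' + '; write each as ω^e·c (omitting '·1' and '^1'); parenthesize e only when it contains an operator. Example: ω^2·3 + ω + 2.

ω + 1

(0) 5|_3 = 3 + 2 ↦ 4 + 2|_4 = 6 ⇒ 5
(1) 5|_4 = 4 + 1 ↦ 5 + 1|_5 = 6 ⇒ 5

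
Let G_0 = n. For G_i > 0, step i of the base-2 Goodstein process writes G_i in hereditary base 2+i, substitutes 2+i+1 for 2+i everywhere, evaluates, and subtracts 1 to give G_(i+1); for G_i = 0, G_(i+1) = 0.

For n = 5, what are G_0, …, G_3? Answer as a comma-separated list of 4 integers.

G_0=5  [base 2] 2^2 + 1  →[2↦3]→  3^3 + 1 = 28  −1 ⇒ G_1=27
G_1=27  [base 3] 3^3  →[3↦4]→  4^4 = 256  −1 ⇒ G_2=255
G_2=255  [base 4] 3·4^3 + 3·4^2 + 3·4 + 3  →[4↦5]→  3·5^3 + 3·5^2 + 3·5 + 3 = 468  −1 ⇒ G_3=467

5, 27, 255, 467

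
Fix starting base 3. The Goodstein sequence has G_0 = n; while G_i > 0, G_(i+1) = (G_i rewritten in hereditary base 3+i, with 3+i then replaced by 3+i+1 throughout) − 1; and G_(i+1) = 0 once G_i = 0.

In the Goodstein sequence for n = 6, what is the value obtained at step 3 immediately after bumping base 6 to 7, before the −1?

8

[0] 6 ≡ 2·3 (base 3). Lift 4: 8. −1: 7.
[1] 7 ≡ 4 + 3 (base 4). Lift 5: 8. −1: 7.
[2] 7 ≡ 5 + 2 (base 5). Lift 6: 8. −1: 7.
[3] 7 ≡ 6 + 1 (base 6). Lift 7: 8. −1: 7.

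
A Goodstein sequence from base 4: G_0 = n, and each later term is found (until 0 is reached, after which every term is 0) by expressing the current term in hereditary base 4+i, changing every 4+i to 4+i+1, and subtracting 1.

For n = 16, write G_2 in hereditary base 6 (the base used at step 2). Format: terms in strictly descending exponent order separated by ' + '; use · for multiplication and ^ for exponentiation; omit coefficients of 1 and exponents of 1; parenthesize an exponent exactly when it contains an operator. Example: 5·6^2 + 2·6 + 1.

4·6 + 3

base 4: 16 = 4^2; at 5: 5^2 = 25; next = 24
base 5: 24 = 4·5 + 4; at 6: 4·6 + 4 = 28; next = 27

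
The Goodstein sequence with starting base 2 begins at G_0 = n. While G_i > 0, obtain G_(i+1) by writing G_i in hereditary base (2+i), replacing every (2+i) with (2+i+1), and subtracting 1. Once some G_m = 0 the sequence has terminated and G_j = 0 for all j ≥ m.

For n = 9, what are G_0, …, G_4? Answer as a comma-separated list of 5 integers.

i=0: 9 = 2^(2 + 1) + 1 (b=2); 2→3: 3^(3 + 1) + 1 = 82; 82−1 = 81
i=1: 81 = 3^(3 + 1) (b=3); 3→4: 4^(4 + 1) = 1024; 1024−1 = 1023
i=2: 1023 = 3·4^4 + 3·4^3 + 3·4^2 + 3·4 + 3 (b=4); 4→5: 3·5^5 + 3·5^3 + 3·5^2 + 3·5 + 3 = 9843; 9843−1 = 9842
i=3: 9842 = 3·5^5 + 3·5^3 + 3·5^2 + 3·5 + 2 (b=5); 5→6: 3·6^6 + 3·6^3 + 3·6^2 + 3·6 + 2 = 140744; 140744−1 = 140743

9, 81, 1023, 9842, 140743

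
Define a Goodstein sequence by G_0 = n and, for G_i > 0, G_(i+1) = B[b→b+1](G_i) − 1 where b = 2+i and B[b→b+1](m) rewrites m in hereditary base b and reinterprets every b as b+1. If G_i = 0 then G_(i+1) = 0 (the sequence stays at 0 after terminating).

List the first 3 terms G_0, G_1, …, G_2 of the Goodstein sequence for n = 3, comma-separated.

3, 3, 3

G_0=3  [base 2] 2 + 1  →[2↦3]→  3 + 1 = 4  −1 ⇒ G_1=3
G_1=3  [base 3] 3  →[3↦4]→  4 = 4  −1 ⇒ G_2=3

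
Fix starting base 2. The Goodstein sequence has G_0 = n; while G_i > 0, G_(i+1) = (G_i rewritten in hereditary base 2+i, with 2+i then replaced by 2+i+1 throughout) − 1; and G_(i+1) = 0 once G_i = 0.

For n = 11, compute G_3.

base 2: 11 = 2^(2 + 1) + 2 + 1; at 3: 3^(3 + 1) + 3 + 1 = 85; next = 84
base 3: 84 = 3^(3 + 1) + 3; at 4: 4^(4 + 1) + 4 = 1028; next = 1027
base 4: 1027 = 4^(4 + 1) + 3; at 5: 5^(5 + 1) + 3 = 15628; next = 15627
base 5: 15627 = 5^(5 + 1) + 2; at 6: 6^(6 + 1) + 2 = 279938; next = 279937

15627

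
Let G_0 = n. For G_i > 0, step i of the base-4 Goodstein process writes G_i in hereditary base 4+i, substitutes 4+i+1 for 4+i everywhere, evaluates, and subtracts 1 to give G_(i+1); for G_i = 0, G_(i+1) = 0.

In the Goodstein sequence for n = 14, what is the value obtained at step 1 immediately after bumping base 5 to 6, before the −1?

19

(0) 14|_4 = 3·4 + 2 ↦ 3·5 + 2|_5 = 17 ⇒ 16
(1) 16|_5 = 3·5 + 1 ↦ 3·6 + 1|_6 = 19 ⇒ 18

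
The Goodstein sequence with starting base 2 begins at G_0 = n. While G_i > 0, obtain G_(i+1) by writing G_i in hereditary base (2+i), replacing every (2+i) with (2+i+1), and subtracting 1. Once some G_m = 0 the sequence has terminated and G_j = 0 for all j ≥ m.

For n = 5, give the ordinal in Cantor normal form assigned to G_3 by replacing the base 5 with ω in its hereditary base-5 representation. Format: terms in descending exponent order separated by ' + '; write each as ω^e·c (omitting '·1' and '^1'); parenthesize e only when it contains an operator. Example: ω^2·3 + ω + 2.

i=0: 5 = 2^2 + 1 (b=2); 2→3: 3^3 + 1 = 28; 28−1 = 27
i=1: 27 = 3^3 (b=3); 3→4: 4^4 = 256; 256−1 = 255
i=2: 255 = 3·4^3 + 3·4^2 + 3·4 + 3 (b=4); 4→5: 3·5^3 + 3·5^2 + 3·5 + 3 = 468; 468−1 = 467
i=3: 467 = 3·5^3 + 3·5^2 + 3·5 + 2 (b=5); 5→6: 3·6^3 + 3·6^2 + 3·6 + 2 = 776; 776−1 = 775

ω^3·3 + ω^2·3 + ω·3 + 2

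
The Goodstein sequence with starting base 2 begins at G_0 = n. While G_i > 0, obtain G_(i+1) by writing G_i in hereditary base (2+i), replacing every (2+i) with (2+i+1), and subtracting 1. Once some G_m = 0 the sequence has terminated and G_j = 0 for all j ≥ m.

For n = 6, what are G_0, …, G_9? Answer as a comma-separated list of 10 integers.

6 —HB2→ 2^2 + 2 —bump→ 3^3 + 3 = 30 —(−1)→ 29
29 —HB3→ 3^3 + 2 —bump→ 4^4 + 2 = 258 —(−1)→ 257
257 —HB4→ 4^4 + 1 —bump→ 5^5 + 1 = 3126 —(−1)→ 3125
3125 —HB5→ 5^5 —bump→ 6^6 = 46656 —(−1)→ 46655
46655 —HB6→ 5·6^5 + 5·6^4 + 5·6^3 + 5·6^2 + 5·6 + 5 —bump→ 5·7^5 + 5·7^4 + 5·7^3 + 5·7^2 + 5·7 + 5 = 98040 —(−1)→ 98039
98039 —HB7→ 5·7^5 + 5·7^4 + 5·7^3 + 5·7^2 + 5·7 + 4 —bump→ 5·8^5 + 5·8^4 + 5·8^3 + 5·8^2 + 5·8 + 4 = 187244 —(−1)→ 187243
187243 —HB8→ 5·8^5 + 5·8^4 + 5·8^3 + 5·8^2 + 5·8 + 3 —bump→ 5·9^5 + 5·9^4 + 5·9^3 + 5·9^2 + 5·9 + 3 = 332148 —(−1)→ 332147
332147 —HB9→ 5·9^5 + 5·9^4 + 5·9^3 + 5·9^2 + 5·9 + 2 —bump→ 5·10^5 + 5·10^4 + 5·10^3 + 5·10^2 + 5·10 + 2 = 555552 —(−1)→ 555551
555551 —HB10→ 5·10^5 + 5·10^4 + 5·10^3 + 5·10^2 + 5·10 + 1 —bump→ 5·11^5 + 5·11^4 + 5·11^3 + 5·11^2 + 5·11 + 1 = 885776 —(−1)→ 885775

6, 29, 257, 3125, 46655, 98039, 187243, 332147, 555551, 885775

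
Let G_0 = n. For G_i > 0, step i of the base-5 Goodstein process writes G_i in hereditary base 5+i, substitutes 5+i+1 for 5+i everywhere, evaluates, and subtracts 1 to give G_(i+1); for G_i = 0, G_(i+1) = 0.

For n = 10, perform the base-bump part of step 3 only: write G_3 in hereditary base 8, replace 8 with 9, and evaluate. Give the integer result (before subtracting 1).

step 0: 10 = 2·5; sub 6 for 5: 2·6; = 12; G_1 = 12−1 = 11
step 1: 11 = 6 + 5; sub 7 for 6: 7 + 5; = 12; G_2 = 12−1 = 11
step 2: 11 = 7 + 4; sub 8 for 7: 8 + 4; = 12; G_3 = 12−1 = 11
step 3: 11 = 8 + 3; sub 9 for 8: 9 + 3; = 12; G_4 = 12−1 = 11

12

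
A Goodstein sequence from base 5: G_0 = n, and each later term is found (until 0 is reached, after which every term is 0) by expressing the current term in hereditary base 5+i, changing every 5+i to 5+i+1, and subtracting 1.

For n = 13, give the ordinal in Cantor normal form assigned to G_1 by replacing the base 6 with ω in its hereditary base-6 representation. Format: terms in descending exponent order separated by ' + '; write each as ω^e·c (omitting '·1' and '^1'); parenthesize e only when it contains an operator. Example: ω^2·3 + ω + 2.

base 5: 13 = 2·5 + 3; at 6: 2·6 + 3 = 15; next = 14
base 6: 14 = 2·6 + 2; at 7: 2·7 + 2 = 16; next = 15

ω·2 + 2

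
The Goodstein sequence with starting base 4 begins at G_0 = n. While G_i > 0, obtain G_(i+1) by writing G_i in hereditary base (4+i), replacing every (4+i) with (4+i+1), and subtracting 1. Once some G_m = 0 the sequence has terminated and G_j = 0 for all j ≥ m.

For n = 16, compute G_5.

36

16 —HB4→ 4^2 —bump→ 5^2 = 25 —(−1)→ 24
24 —HB5→ 4·5 + 4 —bump→ 4·6 + 4 = 28 —(−1)→ 27
27 —HB6→ 4·6 + 3 —bump→ 4·7 + 3 = 31 —(−1)→ 30
30 —HB7→ 4·7 + 2 —bump→ 4·8 + 2 = 34 —(−1)→ 33
33 —HB8→ 4·8 + 1 —bump→ 4·9 + 1 = 37 —(−1)→ 36
36 —HB9→ 4·9 —bump→ 4·10 = 40 —(−1)→ 39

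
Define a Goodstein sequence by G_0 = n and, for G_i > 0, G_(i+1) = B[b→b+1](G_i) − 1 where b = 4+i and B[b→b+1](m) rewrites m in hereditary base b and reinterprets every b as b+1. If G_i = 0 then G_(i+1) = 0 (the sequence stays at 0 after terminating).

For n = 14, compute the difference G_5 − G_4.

1

base 4: 14 = 3·4 + 2; at 5: 3·5 + 2 = 17; next = 16
base 5: 16 = 3·5 + 1; at 6: 3·6 + 1 = 19; next = 18
base 6: 18 = 3·6; at 7: 3·7 = 21; next = 20
base 7: 20 = 2·7 + 6; at 8: 2·8 + 6 = 22; next = 21
base 8: 21 = 2·8 + 5; at 9: 2·9 + 5 = 23; next = 22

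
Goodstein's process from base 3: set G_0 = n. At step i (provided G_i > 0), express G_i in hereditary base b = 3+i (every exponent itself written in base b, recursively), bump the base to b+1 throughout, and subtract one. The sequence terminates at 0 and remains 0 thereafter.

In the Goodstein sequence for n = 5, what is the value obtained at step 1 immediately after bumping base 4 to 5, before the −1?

6

i=0: 5 = 3 + 2 (b=3); 3→4: 4 + 2 = 6; 6−1 = 5
i=1: 5 = 4 + 1 (b=4); 4→5: 5 + 1 = 6; 6−1 = 5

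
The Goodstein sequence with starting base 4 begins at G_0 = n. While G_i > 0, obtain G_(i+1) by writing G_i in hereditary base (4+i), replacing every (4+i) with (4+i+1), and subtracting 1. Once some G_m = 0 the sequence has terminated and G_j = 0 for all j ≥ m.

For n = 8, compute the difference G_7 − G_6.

G_0=8  [base 4] 2·4  →[4↦5]→  2·5 = 10  −1 ⇒ G_1=9
G_1=9  [base 5] 5 + 4  →[5↦6]→  6 + 4 = 10  −1 ⇒ G_2=9
G_2=9  [base 6] 6 + 3  →[6↦7]→  7 + 3 = 10  −1 ⇒ G_3=9
G_3=9  [base 7] 7 + 2  →[7↦8]→  8 + 2 = 10  −1 ⇒ G_4=9
G_4=9  [base 8] 8 + 1  →[8↦9]→  9 + 1 = 10  −1 ⇒ G_5=9
G_5=9  [base 9] 9  →[9↦10]→  10 = 10  −1 ⇒ G_6=9
G_6=9  [base 10] 9  →[10↦11]→  9 = 9  −1 ⇒ G_7=8

-1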